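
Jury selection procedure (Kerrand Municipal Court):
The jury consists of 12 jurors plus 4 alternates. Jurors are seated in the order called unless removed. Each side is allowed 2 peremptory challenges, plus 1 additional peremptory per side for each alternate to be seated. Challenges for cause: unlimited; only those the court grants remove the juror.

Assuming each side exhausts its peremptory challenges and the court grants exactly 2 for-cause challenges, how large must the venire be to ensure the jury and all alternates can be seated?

Seats to fill: 12 + 4 alternates = 16.
Peremptories: 2 + 1×4 = 6 per side × 2 sides = 12.
For-cause removals: 2.
Minimum venire: 16 + 12 + 2 = 30.

30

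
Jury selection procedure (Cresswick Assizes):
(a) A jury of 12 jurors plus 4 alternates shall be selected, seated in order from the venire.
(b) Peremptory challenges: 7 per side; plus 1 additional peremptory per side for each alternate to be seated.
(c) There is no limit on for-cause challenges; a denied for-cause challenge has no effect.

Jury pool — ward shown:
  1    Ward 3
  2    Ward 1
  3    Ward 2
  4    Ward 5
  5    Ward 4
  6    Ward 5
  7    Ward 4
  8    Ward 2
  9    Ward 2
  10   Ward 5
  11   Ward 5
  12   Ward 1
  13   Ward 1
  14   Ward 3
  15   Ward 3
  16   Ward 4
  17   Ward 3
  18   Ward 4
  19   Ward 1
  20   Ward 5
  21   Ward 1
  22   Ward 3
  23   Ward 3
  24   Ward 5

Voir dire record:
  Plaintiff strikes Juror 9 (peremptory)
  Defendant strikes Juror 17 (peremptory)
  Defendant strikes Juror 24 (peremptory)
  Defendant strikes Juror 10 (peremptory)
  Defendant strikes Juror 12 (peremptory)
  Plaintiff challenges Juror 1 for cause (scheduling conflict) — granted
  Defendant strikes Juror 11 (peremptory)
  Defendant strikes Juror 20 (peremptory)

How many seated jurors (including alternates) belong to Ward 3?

4

Removed: #1, #9, #10, #11, #12, #17, #20, #24.
Seated (16 incl. alternates): #2, #3, #4, #5, #6, #7, #8, #13, #14, #15, #16, #18, #19, #21, #22, #23.
Of those, in Ward 3: #14, #15, #22, #23 → 4.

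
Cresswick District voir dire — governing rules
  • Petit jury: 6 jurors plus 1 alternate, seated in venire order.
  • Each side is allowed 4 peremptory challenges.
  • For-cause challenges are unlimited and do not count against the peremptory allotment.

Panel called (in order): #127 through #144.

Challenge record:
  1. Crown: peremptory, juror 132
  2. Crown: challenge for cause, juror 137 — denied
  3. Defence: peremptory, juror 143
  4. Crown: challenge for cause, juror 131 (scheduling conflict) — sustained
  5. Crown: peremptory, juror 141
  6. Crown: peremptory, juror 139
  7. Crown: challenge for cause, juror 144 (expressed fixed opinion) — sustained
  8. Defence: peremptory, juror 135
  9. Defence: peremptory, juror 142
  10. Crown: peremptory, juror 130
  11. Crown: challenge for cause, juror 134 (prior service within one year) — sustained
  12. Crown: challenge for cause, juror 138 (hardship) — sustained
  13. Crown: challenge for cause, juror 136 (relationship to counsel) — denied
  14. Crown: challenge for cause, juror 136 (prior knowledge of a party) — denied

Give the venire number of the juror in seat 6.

137

Removed: #130, #131, #132, #134, #135, #138, #139, #141, #142, #143, #144. (#136, #137 stay — for-cause denied.)
Seating in order: seats 1–6 → #127, #128, #129, #133, #136, #137; alternates → #140.
So seat 6 is #137.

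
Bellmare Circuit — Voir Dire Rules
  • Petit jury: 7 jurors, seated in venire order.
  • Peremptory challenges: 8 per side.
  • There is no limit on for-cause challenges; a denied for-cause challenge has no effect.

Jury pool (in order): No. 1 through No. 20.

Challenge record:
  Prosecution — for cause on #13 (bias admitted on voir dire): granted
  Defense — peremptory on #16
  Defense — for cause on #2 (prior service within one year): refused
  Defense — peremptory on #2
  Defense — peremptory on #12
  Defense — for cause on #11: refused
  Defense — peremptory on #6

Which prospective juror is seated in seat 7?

9

Removed: #2, #6, #12, #13, #16. (#11 stays — for-cause denied.)
Seating in order: seats 1–7 → #1, #3, #4, #5, #7, #8, #9.
So seat 7 is #9.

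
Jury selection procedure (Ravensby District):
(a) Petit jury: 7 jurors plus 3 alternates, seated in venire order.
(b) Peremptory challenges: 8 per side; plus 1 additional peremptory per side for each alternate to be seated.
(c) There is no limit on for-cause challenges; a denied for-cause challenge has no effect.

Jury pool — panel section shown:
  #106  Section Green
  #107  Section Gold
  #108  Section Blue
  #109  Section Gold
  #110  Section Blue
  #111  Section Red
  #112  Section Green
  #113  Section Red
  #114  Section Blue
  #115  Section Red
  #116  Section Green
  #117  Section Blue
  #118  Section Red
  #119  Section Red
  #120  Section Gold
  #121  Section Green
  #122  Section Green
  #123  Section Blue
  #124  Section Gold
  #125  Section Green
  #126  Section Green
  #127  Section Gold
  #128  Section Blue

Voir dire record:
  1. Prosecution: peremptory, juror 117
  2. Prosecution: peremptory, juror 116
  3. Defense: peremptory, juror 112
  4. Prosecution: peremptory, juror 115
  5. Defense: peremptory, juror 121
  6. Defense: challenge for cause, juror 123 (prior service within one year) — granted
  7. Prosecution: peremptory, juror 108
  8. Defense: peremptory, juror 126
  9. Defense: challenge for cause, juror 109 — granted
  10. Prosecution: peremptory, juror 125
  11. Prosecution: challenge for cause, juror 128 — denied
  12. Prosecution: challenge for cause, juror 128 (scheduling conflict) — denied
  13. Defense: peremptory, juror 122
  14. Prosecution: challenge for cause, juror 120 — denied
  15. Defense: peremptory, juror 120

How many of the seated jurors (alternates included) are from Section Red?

4

Removed: #108, #109, #112, #115, #116, #117, #120, #121, #122, #123, #125, #126.
Seated (10 incl. alternates): #106, #107, #110, #111, #113, #114, #118, #119, #124, #127.
Of those, in Section Red: #111, #113, #118, #119 → 4.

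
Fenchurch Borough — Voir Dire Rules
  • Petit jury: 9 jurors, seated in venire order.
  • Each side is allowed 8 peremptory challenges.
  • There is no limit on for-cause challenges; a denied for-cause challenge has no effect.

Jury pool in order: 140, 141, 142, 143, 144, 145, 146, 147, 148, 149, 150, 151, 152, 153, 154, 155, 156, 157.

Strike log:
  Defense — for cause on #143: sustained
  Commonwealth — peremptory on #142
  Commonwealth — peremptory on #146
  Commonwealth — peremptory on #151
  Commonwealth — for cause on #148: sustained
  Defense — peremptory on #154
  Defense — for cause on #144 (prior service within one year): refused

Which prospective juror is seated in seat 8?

Removed: #142, #143, #146, #148, #151, #154. (#144 stays — for-cause denied.)
Filling seats in venire order through position 8: #140, #141, #144, #145, #147, #149, #150, #152.
So seat 8 is #152.

152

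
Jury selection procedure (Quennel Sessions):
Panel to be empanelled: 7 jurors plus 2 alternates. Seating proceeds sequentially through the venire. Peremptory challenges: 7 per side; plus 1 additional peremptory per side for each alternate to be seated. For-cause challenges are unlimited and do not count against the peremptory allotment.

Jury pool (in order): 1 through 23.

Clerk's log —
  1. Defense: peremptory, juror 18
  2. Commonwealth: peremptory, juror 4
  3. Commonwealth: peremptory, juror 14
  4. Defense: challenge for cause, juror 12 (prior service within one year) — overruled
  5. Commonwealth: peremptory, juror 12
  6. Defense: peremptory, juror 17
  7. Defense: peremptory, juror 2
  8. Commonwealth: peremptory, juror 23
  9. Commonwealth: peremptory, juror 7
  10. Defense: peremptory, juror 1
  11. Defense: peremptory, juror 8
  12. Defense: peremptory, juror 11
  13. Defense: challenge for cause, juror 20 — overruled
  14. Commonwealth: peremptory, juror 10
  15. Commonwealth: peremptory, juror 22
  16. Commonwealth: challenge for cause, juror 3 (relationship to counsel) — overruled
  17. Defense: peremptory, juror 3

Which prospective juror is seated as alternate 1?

20

Removed: #1, #2, #3, #4, #7, #8, #10, #11, #12, #14, #17, #18, #22, #23. (#20 stays — for-cause denied.)
Filling seats in venire order through position 8: #5, #6, #9, #13, #15, #16, #19, #20.
So alternate 1 is #20.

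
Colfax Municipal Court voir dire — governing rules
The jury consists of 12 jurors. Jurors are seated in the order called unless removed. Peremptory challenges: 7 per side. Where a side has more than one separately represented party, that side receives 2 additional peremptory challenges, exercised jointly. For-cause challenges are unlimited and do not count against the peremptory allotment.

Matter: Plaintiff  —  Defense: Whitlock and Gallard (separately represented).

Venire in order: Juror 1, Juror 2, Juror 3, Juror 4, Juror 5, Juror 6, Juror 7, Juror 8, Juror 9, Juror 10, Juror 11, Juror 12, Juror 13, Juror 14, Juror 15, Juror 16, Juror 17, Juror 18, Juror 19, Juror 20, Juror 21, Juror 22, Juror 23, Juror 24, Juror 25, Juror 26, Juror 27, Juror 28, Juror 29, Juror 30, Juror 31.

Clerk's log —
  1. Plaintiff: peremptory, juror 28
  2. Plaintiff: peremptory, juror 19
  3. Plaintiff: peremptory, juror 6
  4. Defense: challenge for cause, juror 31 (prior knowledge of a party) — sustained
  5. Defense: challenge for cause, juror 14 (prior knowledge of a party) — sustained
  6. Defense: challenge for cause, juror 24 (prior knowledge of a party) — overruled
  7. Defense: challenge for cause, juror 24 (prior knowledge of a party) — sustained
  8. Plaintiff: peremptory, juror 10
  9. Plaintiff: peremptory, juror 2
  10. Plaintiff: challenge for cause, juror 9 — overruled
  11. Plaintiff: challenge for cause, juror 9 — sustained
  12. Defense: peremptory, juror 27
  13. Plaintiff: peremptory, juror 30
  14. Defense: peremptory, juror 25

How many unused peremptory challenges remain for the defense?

7

Defense allotment: 7 base + 2 multi-party = 9.
Defense peremptories used: #27, #25 — 2 (for-cause on #31, #14, #24, #24 don't count).
Remaining: 9 − 2 = 7.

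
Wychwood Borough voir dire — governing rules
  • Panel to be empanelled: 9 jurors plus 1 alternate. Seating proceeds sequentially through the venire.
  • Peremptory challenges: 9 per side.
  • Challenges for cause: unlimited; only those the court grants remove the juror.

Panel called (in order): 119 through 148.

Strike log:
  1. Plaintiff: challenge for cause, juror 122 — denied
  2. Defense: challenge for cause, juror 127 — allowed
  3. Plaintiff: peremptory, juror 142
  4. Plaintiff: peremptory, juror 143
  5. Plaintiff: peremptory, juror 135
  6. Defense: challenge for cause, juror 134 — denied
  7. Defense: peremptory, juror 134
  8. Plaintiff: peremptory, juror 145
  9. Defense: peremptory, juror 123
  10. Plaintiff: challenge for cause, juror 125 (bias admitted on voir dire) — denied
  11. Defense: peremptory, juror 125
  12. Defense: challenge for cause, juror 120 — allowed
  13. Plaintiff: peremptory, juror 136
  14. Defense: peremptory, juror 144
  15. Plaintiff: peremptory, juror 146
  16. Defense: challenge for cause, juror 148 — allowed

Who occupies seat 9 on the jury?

131

Removed: #120, #123, #125, #127, #134, #135, #136, #142, #143, #144, #145, #146, #148. (#122 stays — for-cause denied.)
Filling seats in venire order through position 9: #119, #121, #122, #124, #126, #128, #129, #130, #131.
So seat 9 is #131.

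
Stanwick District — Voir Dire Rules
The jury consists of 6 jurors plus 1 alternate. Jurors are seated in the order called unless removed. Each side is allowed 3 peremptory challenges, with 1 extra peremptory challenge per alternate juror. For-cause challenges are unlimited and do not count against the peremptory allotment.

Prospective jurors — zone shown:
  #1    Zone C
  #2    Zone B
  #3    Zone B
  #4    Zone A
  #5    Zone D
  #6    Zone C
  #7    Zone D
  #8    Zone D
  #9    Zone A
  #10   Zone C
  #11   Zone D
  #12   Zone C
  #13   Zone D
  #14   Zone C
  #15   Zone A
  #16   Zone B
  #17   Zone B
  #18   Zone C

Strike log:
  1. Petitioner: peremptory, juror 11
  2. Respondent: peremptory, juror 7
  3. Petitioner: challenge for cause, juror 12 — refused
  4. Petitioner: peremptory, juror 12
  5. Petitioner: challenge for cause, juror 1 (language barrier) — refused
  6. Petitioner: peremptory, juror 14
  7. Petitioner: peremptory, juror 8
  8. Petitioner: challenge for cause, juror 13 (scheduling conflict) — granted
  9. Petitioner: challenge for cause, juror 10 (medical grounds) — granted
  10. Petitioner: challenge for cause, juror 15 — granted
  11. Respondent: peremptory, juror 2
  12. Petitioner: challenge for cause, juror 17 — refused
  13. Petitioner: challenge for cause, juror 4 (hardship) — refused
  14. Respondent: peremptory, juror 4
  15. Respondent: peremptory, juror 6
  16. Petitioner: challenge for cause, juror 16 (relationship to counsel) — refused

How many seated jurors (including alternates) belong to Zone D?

Removed: #2, #4, #6, #7, #8, #10, #11, #12, #13, #14, #15.
Seated (7 incl. alternates): #1, #3, #5, #9, #16, #17, #18.
Of those, in Zone D: #5 → 1.

1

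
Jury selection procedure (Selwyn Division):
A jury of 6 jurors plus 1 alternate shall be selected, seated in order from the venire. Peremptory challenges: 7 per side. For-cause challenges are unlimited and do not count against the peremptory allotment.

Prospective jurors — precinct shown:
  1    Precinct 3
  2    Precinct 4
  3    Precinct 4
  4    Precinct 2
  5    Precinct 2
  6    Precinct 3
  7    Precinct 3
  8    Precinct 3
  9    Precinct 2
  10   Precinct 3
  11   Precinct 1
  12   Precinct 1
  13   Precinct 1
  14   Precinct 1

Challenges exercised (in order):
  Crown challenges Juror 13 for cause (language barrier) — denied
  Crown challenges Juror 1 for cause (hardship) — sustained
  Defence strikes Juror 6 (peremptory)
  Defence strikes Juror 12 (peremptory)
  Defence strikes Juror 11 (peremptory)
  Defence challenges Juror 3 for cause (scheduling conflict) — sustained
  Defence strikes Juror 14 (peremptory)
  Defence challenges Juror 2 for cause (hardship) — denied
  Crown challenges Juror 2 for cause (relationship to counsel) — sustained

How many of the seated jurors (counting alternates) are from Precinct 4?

0

Removed: #1, #2, #3, #6, #11, #12, #14.
Seated (7 incl. alternates): #4, #5, #7, #8, #9, #10, #13.
None of those are in Precinct 4 → 0.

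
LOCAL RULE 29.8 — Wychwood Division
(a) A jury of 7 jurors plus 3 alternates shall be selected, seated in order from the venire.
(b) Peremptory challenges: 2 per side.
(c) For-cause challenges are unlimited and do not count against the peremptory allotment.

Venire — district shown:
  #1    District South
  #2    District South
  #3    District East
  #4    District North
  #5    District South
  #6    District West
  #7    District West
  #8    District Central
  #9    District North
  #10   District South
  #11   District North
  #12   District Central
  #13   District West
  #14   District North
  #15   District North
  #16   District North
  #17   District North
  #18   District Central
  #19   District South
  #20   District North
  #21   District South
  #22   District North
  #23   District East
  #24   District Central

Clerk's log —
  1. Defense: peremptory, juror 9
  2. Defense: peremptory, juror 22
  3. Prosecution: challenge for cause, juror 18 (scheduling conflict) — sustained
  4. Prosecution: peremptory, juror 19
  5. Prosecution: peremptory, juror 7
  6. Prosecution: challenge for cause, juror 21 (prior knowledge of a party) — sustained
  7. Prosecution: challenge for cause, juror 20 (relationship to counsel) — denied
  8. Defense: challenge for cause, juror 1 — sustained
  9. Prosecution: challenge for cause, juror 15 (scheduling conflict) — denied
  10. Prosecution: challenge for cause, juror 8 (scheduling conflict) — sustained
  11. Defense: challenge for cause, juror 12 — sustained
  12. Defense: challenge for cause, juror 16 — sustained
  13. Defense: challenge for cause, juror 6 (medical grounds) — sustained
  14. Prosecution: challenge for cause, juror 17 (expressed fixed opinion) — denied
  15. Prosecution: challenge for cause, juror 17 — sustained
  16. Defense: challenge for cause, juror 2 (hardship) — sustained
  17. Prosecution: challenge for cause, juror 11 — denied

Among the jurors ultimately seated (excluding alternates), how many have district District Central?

Removed: #1, #2, #6, #7, #8, #9, #12, #16, #17, #18, #19, #21, #22.
Seated jurors 1–7: #3, #4, #5, #10, #11, #13, #14 (alternates #15, #20, #23 not counted).
None of those are in District Central → 0.

0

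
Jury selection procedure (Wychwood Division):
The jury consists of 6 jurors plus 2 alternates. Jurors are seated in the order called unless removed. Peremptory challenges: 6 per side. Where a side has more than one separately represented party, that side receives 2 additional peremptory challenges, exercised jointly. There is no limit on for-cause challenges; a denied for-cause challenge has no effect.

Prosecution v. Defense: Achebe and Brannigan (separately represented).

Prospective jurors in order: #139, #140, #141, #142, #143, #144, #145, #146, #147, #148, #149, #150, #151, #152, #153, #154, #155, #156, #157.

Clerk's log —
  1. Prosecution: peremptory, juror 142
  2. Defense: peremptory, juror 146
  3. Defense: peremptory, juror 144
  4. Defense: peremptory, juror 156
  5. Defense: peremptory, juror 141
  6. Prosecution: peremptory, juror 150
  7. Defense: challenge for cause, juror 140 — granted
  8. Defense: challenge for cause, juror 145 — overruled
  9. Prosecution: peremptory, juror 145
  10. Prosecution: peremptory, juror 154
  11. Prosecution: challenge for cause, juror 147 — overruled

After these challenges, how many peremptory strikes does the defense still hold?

4

Defense allotment: 6 base + 2 multi-party = 8.
Defense peremptories used: #146, #144, #156, #141 — 4 (for-cause on #140, #145 don't count).
Remaining: 8 − 4 = 4.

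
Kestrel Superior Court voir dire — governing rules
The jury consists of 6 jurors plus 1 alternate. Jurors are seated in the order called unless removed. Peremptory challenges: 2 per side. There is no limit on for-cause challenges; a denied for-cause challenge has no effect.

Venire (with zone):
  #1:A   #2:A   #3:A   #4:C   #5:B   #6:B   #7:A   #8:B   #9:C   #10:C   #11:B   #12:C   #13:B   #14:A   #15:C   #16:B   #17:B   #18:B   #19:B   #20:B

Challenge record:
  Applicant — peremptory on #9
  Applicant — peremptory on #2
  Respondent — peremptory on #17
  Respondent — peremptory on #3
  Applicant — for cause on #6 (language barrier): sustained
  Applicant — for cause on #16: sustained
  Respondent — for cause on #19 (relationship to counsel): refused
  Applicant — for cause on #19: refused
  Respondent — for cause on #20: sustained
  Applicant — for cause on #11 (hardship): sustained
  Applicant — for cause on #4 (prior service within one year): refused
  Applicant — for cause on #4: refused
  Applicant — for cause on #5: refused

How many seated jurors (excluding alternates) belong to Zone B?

Removed: #2, #3, #6, #9, #11, #16, #17, #20.
Seated jurors 1–6: #1, #4, #5, #7, #8, #10 (alternates #12 not counted).
Of those, in Zone B: #5, #8 → 2.

2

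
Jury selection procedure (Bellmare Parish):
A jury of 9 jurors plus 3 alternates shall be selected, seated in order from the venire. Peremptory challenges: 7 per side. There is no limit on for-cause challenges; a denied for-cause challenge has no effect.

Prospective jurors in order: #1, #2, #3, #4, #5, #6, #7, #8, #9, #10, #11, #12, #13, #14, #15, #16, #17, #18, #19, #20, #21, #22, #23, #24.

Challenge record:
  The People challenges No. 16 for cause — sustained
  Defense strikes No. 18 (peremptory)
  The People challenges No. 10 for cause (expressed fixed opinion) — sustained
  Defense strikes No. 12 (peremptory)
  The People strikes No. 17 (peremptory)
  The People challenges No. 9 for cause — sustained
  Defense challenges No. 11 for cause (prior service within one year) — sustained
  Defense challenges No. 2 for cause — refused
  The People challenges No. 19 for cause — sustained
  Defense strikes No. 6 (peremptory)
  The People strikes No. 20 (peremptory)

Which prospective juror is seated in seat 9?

Removed: #6, #9, #10, #11, #12, #16, #17, #18, #19, #20. (#2 stays — for-cause denied.)
Seating in order: seats 1–9 → #1, #2, #3, #4, #5, #7, #8, #13, #14; alternates → #15, #21, #22.
So seat 9 is #14.

14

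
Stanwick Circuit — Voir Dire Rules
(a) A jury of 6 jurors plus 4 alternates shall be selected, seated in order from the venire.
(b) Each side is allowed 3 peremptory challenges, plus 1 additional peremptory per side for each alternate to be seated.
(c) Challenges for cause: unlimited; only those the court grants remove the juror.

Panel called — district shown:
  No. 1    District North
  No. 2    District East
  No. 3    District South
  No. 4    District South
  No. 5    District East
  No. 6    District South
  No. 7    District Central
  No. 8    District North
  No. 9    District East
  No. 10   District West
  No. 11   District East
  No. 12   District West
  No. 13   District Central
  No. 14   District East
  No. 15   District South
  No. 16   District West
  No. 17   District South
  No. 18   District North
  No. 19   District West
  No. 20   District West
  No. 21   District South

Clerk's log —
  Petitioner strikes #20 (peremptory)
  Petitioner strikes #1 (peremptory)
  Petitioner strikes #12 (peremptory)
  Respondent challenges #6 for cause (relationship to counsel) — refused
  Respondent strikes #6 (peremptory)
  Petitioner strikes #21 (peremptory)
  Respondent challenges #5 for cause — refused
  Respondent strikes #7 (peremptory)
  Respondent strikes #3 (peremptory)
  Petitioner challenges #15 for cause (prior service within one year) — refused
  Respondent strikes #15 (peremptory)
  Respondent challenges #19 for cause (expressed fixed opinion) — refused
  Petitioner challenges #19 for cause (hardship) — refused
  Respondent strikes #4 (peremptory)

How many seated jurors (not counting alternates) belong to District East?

Removed: #1, #3, #4, #6, #7, #12, #15, #20, #21.
Seated jurors 1–6: #2, #5, #8, #9, #10, #11 (alternates #13, #14, #16, #17 not counted).
Of those, in District East: #2, #5, #9, #11 → 4.

4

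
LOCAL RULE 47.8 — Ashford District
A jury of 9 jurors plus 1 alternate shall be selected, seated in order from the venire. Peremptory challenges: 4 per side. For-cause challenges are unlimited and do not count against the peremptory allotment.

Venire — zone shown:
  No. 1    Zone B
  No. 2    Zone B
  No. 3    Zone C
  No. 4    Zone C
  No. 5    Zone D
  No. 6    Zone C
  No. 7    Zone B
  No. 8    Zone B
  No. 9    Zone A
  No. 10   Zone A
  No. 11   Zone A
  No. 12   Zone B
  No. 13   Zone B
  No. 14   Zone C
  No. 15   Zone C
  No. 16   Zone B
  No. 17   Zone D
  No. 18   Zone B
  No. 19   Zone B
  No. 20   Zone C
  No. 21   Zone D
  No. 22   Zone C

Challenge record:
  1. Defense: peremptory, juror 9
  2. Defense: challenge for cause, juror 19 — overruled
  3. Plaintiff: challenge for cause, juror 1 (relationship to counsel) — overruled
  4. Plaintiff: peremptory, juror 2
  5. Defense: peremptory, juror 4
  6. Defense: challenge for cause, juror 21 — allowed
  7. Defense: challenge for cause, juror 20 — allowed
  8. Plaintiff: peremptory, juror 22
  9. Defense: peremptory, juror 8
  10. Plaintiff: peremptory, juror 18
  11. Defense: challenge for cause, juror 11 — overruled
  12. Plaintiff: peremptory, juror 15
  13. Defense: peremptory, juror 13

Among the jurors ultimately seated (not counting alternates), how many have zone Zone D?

1

Removed: #2, #4, #8, #9, #13, #15, #18, #20, #21, #22.
Seated jurors 1–9: #1, #3, #5, #6, #7, #10, #11, #12, #14 (alternates #16 not counted).
Of those, in Zone D: #5 → 1.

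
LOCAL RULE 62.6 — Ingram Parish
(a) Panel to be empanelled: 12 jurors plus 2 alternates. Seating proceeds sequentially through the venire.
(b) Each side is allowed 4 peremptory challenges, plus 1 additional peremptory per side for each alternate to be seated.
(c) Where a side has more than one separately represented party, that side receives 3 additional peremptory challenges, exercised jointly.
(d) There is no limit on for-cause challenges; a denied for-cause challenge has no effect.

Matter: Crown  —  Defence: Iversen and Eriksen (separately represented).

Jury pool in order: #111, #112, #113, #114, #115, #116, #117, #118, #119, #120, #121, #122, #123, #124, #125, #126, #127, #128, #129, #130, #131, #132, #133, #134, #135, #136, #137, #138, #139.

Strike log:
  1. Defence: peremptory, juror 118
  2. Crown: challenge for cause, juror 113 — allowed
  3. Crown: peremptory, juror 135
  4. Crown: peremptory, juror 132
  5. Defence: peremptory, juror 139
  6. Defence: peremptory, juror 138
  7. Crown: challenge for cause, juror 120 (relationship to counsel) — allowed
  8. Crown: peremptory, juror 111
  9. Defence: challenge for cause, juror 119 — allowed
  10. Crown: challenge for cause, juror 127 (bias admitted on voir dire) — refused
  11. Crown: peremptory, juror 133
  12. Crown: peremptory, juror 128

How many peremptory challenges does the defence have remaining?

Defence allotment: 4 base + 1 × 2 alternates + 3 multi-party = 9.
Defence peremptories used: #118, #139, #138 — 3 (the for-cause on #119 doesn't count).
Remaining: 9 − 3 = 6.

6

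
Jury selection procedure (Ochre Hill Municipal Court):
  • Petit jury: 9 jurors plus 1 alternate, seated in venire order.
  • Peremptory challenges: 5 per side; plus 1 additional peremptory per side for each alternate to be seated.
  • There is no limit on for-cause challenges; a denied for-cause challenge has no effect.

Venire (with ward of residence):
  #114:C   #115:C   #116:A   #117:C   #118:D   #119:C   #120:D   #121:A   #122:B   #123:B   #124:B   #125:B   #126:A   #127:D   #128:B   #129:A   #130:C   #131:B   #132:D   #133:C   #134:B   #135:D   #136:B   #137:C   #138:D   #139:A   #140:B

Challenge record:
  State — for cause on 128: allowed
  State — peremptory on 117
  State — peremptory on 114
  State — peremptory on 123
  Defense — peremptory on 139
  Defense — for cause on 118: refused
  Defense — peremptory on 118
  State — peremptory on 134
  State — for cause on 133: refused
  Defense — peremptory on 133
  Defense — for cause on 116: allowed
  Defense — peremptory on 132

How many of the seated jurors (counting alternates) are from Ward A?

3

Removed: #114, #116, #117, #118, #123, #128, #132, #133, #134, #139.
Seated (10 incl. alternates): #115, #119, #120, #121, #122, #124, #125, #126, #127, #129.
Of those, in Ward A: #121, #126, #129 → 3.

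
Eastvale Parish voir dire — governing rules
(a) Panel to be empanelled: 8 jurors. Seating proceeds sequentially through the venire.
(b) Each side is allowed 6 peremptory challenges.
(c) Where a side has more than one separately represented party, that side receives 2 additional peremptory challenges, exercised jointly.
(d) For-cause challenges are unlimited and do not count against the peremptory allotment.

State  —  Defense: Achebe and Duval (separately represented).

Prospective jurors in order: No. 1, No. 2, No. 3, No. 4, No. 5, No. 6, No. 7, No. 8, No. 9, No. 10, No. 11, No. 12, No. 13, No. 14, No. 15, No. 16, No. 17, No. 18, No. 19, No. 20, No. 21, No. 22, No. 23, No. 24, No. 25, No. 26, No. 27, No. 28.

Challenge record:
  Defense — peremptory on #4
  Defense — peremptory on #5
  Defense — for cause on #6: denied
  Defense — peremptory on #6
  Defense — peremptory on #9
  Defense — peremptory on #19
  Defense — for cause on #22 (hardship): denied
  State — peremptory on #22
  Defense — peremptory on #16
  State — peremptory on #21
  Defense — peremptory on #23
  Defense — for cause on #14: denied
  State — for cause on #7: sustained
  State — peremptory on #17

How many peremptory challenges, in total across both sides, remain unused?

State allotment: 6. Defense allotment: 6 base + 2 multi-party = 8.
State peremptories used: #22, #21, #17 — 3 (the for-cause on #7 doesn't count).
Defense peremptories used: #4, #5, #6, #9, #19, #16, #23 — 7 (for-cause on #6, #22, #14 don't count).
Remaining: (6 − 3) + (8 − 7) = 4.

4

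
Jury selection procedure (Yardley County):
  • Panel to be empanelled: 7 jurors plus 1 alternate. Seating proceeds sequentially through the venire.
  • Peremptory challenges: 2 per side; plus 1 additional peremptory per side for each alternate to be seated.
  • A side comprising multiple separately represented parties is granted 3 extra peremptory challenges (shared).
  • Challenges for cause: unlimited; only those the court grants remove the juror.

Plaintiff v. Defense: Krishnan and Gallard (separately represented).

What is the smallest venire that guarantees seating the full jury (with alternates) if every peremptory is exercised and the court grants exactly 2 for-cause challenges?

Seats to fill: 7 + 1 alternates = 8.
Peremptories — Plaintiff: 2 + 1×1 = 3; Defense: 2 + 1×1 + 3 = 6; total 9.
For-cause removals: 2.
Minimum venire: 8 + 9 + 2 = 19.

19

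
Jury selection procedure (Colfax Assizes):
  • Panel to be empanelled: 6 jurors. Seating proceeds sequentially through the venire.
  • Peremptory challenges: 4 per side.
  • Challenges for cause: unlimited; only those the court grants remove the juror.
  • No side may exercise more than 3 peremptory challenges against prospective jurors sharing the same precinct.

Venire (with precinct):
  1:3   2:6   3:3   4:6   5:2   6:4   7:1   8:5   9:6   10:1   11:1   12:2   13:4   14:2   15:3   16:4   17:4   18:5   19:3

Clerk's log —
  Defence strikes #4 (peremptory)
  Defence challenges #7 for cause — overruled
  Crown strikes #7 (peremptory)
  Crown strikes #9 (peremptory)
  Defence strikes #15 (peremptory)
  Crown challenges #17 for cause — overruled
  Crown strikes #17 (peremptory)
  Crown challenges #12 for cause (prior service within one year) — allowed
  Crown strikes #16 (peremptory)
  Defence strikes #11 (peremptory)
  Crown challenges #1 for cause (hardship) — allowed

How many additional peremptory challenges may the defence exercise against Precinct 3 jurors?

1

Defence peremptories so far: #4, #15, #11 — 3 of 4 used, 1 left overall.
Against Precinct 3: #15 — 1 used; per-precinct cap 3 leaves 2.
Binding limit: min(1, 2) = 1.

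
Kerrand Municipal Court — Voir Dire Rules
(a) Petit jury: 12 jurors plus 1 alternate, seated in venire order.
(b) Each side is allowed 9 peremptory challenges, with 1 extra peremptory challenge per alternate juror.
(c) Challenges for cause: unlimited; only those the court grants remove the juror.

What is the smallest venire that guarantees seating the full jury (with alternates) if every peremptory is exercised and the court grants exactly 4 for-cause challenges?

37

Seats to fill: 12 + 1 alternates = 13.
Peremptories: 9 + 1×1 = 10 per side × 2 sides = 20.
For-cause removals: 4.
Minimum venire: 13 + 20 + 4 = 37.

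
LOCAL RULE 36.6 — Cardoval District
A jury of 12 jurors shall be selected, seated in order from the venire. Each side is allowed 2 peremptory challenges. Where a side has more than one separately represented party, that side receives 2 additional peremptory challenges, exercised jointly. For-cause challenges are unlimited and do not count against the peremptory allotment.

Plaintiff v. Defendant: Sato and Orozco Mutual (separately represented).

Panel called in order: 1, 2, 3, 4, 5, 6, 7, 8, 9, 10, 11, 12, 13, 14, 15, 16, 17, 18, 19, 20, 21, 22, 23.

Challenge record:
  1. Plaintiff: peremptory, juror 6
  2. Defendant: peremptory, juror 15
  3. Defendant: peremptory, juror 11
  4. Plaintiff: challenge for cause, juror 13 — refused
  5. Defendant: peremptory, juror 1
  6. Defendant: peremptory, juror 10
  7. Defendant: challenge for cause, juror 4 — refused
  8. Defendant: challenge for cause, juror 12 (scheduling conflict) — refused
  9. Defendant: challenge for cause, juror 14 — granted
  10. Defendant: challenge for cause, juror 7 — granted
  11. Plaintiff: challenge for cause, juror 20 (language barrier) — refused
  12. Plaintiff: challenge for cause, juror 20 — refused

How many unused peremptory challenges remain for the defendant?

0

Defendant allotment: 2 base + 2 multi-party = 4.
Defendant peremptories used: #15, #11, #1, #10 — 4 (for-cause on #4, #12, #14, #7 don't count).
Remaining: 4 − 4 = 0.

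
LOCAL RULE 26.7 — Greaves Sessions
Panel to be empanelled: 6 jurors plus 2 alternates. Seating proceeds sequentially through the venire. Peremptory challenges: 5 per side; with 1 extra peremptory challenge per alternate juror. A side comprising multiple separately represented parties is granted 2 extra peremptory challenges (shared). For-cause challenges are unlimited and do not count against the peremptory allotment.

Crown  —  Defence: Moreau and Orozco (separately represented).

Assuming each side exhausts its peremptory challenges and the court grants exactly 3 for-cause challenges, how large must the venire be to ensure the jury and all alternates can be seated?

Seats to fill: 6 + 2 alternates = 8.
Peremptories — Crown: 5 + 1×2 = 7; Defence: 5 + 1×2 + 2 = 9; total 16.
For-cause removals: 3.
Minimum venire: 8 + 16 + 3 = 27.

27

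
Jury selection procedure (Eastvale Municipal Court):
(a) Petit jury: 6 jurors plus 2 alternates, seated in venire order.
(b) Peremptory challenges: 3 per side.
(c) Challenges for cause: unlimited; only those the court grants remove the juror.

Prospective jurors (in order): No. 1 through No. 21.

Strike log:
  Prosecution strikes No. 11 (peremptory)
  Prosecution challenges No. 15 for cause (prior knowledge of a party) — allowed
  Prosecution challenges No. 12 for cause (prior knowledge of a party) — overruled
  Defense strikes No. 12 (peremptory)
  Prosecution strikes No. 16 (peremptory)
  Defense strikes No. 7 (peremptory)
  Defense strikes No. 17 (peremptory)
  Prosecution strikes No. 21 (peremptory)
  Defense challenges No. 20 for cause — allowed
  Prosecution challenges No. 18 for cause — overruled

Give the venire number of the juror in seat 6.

6

Removed: #7, #11, #12, #15, #16, #17, #20, #21. (#18 stays — for-cause denied.)
Seating in order: seats 1–6 → #1, #2, #3, #4, #5, #6; alternates → #8, #9.
So seat 6 is #6.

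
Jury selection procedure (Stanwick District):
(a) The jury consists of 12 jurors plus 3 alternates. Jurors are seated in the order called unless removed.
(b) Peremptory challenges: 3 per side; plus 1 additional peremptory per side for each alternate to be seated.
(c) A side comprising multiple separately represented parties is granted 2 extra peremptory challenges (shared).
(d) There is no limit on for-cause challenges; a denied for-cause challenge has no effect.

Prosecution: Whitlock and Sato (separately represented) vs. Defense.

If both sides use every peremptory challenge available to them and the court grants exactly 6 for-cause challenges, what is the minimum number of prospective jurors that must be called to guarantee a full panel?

35

Seats to fill: 12 + 3 alternates = 15.
Peremptories — Prosecution: 3 + 1×3 + 2 = 8; Defense: 3 + 1×3 = 6; total 14.
For-cause removals: 6.
Minimum venire: 15 + 14 + 6 = 35.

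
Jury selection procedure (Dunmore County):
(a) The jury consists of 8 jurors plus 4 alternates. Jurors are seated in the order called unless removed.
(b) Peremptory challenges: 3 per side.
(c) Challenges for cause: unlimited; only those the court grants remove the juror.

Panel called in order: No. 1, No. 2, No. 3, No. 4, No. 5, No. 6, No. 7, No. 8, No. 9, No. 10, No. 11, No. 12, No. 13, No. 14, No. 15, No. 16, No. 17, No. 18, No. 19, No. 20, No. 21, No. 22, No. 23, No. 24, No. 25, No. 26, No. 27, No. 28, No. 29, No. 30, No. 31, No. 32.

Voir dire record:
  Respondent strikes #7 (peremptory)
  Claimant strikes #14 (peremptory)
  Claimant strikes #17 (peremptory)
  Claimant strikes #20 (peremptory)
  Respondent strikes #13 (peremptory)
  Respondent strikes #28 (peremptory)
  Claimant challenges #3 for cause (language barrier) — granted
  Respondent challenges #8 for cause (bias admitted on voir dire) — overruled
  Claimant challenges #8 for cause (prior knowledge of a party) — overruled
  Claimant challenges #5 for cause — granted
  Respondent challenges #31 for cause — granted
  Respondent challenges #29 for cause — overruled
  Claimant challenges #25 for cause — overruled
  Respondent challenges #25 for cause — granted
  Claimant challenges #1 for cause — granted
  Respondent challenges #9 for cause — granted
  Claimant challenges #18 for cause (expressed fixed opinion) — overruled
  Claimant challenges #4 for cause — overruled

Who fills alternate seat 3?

19

Removed: #1, #3, #5, #7, #9, #13, #14, #17, #20, #25, #28, #31. (#4, #8, #18, #29 stay — for-cause denied.)
Seating in order: seats 1–8 → #2, #4, #6, #8, #10, #11, #12, #15; alternates → #16, #18, #19, #21.
So alternate 3 is #19.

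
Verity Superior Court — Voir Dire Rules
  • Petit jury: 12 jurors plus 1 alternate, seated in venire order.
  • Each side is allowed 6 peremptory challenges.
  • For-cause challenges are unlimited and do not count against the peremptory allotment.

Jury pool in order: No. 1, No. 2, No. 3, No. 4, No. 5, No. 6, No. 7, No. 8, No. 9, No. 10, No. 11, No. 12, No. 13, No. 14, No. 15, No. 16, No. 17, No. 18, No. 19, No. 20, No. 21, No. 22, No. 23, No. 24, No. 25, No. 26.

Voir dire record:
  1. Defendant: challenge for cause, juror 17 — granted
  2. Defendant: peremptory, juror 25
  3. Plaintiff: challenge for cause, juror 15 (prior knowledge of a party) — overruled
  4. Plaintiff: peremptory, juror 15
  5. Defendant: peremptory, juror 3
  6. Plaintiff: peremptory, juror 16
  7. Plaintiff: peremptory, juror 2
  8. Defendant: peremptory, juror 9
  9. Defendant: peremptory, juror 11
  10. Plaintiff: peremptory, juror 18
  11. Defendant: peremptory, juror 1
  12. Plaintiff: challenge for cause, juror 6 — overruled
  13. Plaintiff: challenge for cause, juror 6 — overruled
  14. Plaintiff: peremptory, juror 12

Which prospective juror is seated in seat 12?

Removed: #1, #2, #3, #9, #11, #12, #15, #16, #17, #18, #25. (#6 stays — for-cause denied.)
Seating in order: seats 1–12 → #4, #5, #6, #7, #8, #10, #13, #14, #19, #20, #21, #22; alternates → #23.
So seat 12 is #22.

22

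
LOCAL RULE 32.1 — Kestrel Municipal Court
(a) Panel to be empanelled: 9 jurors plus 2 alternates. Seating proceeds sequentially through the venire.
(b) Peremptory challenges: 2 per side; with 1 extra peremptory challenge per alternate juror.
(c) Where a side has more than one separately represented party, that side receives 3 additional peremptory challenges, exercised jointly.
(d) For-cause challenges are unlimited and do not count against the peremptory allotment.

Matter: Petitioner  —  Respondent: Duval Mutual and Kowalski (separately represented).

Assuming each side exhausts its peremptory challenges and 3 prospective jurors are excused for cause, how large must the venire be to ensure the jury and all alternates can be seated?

25

Seats to fill: 9 + 2 alternates = 11.
Peremptories — Petitioner: 2 + 1×2 = 4; Respondent: 2 + 1×2 + 3 = 7; total 11.
For-cause removals: 3.
Minimum venire: 11 + 11 + 3 = 25.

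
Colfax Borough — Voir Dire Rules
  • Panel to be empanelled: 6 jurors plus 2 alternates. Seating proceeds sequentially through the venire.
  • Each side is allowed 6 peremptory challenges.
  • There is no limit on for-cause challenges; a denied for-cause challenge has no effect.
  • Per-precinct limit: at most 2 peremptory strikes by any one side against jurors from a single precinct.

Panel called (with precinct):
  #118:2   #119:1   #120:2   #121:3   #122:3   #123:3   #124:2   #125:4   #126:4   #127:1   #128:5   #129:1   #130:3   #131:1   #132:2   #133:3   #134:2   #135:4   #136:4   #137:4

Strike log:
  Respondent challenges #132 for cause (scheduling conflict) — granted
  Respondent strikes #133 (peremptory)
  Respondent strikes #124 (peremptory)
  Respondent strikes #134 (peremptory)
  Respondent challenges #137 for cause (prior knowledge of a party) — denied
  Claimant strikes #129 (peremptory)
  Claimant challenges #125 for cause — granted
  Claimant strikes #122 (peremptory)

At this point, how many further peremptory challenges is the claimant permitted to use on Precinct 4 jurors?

Claimant peremptories so far: #129, #122 — 2 of 6 used, 4 left overall.
Against Precinct 4: none yet — per-precinct cap 2 leaves 2.
Binding limit: min(4, 2) = 2.

2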